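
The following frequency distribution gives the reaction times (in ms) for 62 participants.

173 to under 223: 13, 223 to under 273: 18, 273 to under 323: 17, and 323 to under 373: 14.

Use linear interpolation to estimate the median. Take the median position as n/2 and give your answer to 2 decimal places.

273.00

Cumulative frequencies: 13, 31, 48, 62
n = 62; position = n/2 = 31.
This falls in the class 223 to under 273: L = 223, F = 13, f = 18, h = 50.
Median ≈ 223 + ((31 − 13) / 18) × 50 = 273.0000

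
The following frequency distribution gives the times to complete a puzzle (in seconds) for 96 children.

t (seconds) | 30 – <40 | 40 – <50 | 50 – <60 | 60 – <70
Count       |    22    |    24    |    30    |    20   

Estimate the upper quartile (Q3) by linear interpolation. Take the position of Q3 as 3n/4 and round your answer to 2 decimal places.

58.67

Cumulative frequencies: 22, 46, 76, 96
n = 96; position = 3n/4 = 72.
This falls in the class 50 – <60: L = 50, F = 46, f = 30, h = 10.
Upper quartile ≈ 50 + ((72 − 46) / 30) × 10 = 58.6667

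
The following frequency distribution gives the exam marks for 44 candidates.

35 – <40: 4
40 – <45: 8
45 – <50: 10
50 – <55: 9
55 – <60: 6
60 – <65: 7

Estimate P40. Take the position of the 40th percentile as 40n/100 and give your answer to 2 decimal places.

47.80

Cumulative frequencies: 4, 12, 22, 31, 37, 44
n = 44; position = 40n/100 = 17.6.
This falls in the class 45 – <50: L = 45, F = 12, f = 10, h = 5.
40th percentile ≈ 45 + ((17.6 − 12) / 10) × 5 = 47.8000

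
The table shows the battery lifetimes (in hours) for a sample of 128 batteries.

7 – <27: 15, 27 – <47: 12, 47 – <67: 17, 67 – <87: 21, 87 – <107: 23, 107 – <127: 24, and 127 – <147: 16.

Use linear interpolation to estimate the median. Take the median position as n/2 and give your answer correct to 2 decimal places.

Cumulative frequencies: 15, 27, 44, 65, 88, 112, 128
n = 128; position = n/2 = 64.
This falls in the class 67 – <87: L = 67, F = 44, f = 21, h = 20.
Median ≈ 67 + ((64 − 44) / 21) × 20 = 86.0476

86.05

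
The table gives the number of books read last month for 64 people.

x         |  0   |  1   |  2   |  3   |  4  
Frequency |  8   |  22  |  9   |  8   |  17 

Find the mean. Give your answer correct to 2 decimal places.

Values: 0, 1, 2, 3, 4
Σfx = 8×0 + 22×1 + 9×2 + 8×3 + 17×4 = 132
n = Σf = 64
Mean = 132 / 64 = 2.0625

2.06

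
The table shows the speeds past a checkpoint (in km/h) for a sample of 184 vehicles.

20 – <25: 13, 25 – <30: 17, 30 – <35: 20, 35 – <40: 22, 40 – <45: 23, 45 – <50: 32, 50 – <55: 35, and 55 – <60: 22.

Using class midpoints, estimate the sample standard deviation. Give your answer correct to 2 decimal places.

Midpoints: 22.5, 27.5, 32.5, 37.5, 42.5, 47.5, 52.5, 57.5
n = 184, Σfm = 7835, mean = 42.5815
Σfm² = 354450
Σf(m − x̄)² = Σfm² − (Σfm)²/n = 354450 − 7835²/184 = 20823.7772
Sample variance = 20823.7772 / 183 = 113.7911
Standard deviation = √113.7911 = 10.6673

10.67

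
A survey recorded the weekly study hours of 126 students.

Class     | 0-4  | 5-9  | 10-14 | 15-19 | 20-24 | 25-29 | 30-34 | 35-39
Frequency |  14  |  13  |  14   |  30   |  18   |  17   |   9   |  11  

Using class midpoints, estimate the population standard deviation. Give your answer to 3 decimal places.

Midpoints: 2, 7, 12, 17, 22, 27, 32, 37
n = 126, Σfm = 2347, mean = 18.6270
Σfm² = 56759
Σf(m − x̄)² = Σfm² − (Σfm)²/n = 56759 − 2347²/126 = 13041.4683
Population variance = 13041.4683 / 126 = 103.5037
Standard deviation = √103.5037 = 10.1737

10.174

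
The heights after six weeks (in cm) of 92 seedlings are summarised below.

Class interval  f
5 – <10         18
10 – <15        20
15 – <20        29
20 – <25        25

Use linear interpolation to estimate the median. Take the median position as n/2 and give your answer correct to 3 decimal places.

Cumulative frequencies: 18, 38, 67, 92
n = 92; position = n/2 = 46.
This falls in the class 15 – <20: L = 15, F = 38, f = 29, h = 5.
Median ≈ 15 + ((46 − 38) / 29) × 5 = 16.3793

16.379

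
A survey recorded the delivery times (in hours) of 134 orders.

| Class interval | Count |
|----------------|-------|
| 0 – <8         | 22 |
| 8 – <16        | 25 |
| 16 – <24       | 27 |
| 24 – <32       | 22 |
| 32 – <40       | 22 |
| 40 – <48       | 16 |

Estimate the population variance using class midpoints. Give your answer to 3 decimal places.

168.066

Midpoints: 4, 12, 20, 28, 36, 44
n = 134, Σfm = 3040, mean = 22.6866
Σfm² = 91488
Σf(m − x̄)² = Σfm² − (Σfm)²/n = 91488 − 3040²/134 = 22520.8358
Population variance = 22520.8358 / 134 = 168.0659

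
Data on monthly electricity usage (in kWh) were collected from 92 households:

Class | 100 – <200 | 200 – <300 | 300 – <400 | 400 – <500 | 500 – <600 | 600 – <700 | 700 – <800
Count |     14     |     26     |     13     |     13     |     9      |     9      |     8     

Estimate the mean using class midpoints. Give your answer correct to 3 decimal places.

Midpoints: 150, 250, 350, 450, 550, 650, 750
Σfm = 14×150 + 26×250 + 13×350 + 13×450 + 9×550 + 9×650 + 8×750 = 35800
n = Σf = 92
Mean = 35800 / 92 = 389.1304

389.130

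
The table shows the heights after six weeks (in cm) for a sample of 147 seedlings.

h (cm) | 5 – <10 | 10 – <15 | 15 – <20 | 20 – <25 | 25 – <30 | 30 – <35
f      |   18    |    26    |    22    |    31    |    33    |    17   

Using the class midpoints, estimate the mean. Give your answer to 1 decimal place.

20.4

Midpoints: 7.5, 12.5, 17.5, 22.5, 27.5, 32.5
Σfm = 18×7.5 + 26×12.5 + 22×17.5 + 31×22.5 + 33×27.5 + 17×32.5 = 3002.5
n = Σf = 147
Mean = 3002.5 / 147 = 20.4252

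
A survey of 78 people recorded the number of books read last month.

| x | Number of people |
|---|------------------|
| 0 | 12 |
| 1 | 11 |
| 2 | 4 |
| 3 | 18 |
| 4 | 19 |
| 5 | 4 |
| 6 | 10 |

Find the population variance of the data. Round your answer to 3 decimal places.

3.598

Values: 0, 1, 2, 3, 4, 5, 6
n = 78, Σfx = 229, mean = 2.9359
Σfx² = 953
Σf(x − x̄)² = Σfx² − (Σfx)²/n = 953 − 229²/78 = 280.6795
Population variance = 280.6795 / 78 = 3.5985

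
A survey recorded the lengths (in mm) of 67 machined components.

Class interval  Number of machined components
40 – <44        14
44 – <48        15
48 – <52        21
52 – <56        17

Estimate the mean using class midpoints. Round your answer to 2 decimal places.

48.45

Midpoints: 42, 46, 50, 54
Σfm = 14×42 + 15×46 + 21×50 + 17×54 = 3246
n = Σf = 67
Mean = 3246 / 67 = 48.4478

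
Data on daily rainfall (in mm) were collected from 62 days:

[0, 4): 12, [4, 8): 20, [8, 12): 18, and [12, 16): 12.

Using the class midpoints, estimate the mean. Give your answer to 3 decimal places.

Midpoints: 2, 6, 10, 14
Σfm = 12×2 + 20×6 + 18×10 + 12×14 = 492
n = Σf = 62
Mean = 492 / 62 = 7.9355

7.935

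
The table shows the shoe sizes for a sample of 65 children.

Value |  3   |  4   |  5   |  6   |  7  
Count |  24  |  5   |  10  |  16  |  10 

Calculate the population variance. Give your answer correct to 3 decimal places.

2.347

Values: 3, 4, 5, 6, 7
n = 65, Σfx = 308, mean = 4.7385
Σfx² = 1612
Σf(x − x̄)² = Σfx² − (Σfx)²/n = 1612 − 308²/65 = 152.5538
Population variance = 152.5538 / 65 = 2.3470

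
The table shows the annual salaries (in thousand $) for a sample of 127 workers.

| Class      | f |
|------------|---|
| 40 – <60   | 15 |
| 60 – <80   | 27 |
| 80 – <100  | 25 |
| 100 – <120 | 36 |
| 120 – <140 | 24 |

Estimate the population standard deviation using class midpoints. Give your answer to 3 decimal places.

25.917

Midpoints: 50, 70, 90, 110, 130
n = 127, Σfm = 11970, mean = 94.2520
Σfm² = 1213500
Σf(m − x̄)² = Σfm² − (Σfm)²/n = 1213500 − 11970²/127 = 85303.9370
Population variance = 85303.9370 / 127 = 671.6845
Standard deviation = √671.6845 = 25.9169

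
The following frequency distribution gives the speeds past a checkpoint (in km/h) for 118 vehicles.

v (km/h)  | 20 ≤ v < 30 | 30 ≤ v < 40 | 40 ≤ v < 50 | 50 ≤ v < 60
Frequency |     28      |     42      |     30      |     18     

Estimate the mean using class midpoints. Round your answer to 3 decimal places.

38.220

Midpoints: 25, 35, 45, 55
Σfm = 28×25 + 42×35 + 30×45 + 18×55 = 4510
n = Σf = 118
Mean = 4510 / 118 = 38.2203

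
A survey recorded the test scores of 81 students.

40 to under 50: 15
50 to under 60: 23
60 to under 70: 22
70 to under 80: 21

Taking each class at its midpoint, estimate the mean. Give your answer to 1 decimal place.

61.0

Midpoints: 45, 55, 65, 75
Σfm = 15×45 + 23×55 + 22×65 + 21×75 = 4945
n = Σf = 81
Mean = 4945 / 81 = 61.0494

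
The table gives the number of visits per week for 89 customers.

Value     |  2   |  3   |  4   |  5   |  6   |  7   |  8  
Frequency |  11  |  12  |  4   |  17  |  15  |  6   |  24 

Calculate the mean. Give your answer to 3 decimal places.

Values: 2, 3, 4, 5, 6, 7, 8
Σfx = 11×2 + 12×3 + 4×4 + 17×5 + 15×6 + 6×7 + 24×8 = 483
n = Σf = 89
Mean = 483 / 89 = 5.4270

5.427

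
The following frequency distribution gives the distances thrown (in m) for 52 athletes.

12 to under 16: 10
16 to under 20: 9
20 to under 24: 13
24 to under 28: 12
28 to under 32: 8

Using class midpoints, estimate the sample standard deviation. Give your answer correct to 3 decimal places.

Midpoints: 14, 18, 22, 26, 30
n = 52, Σfm = 1140, mean = 21.9231
Σfm² = 26480
Σf(m − x̄)² = Σfm² − (Σfm)²/n = 26480 − 1140²/52 = 1487.6923
Sample variance = 1487.6923 / 51 = 29.1704
Standard deviation = √29.1704 = 5.4010

5.401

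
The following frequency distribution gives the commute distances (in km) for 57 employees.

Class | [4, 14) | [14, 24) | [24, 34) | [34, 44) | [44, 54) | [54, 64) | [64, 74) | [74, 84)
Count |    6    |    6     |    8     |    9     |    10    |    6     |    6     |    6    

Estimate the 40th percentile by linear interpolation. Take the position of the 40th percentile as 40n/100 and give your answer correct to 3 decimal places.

Cumulative frequencies: 6, 12, 20, 29, 39, 45, 51, 57
n = 57; position = 40n/100 = 22.8.
This falls in the class [34, 44): L = 34, F = 20, f = 9, h = 10.
40th percentile ≈ 34 + ((22.8 − 20) / 9) × 10 = 37.1111

37.111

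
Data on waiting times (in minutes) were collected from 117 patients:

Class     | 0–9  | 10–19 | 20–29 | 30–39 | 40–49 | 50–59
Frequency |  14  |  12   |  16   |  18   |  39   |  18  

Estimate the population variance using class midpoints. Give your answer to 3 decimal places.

Midpoints: 4.5, 14.5, 24.5, 34.5, 44.5, 54.5
n = 117, Σfm = 3966.5, mean = 33.9017
Σfm² = 164529.25
Σf(m − x̄)² = Σfm² − (Σfm)²/n = 164529.25 − 3966.5²/117 = 30058.1197
Population variance = 30058.1197 / 117 = 256.9070

256.907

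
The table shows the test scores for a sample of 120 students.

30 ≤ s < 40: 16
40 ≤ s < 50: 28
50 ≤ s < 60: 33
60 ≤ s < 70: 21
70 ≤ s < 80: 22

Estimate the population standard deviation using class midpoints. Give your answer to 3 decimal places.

12.935

Midpoints: 35, 45, 55, 65, 75
n = 120, Σfm = 6650, mean = 55.4167
Σfm² = 388600
Σf(m − x̄)² = Σfm² − (Σfm)²/n = 388600 − 6650²/120 = 20079.1667
Population variance = 20079.1667 / 120 = 167.3264
Standard deviation = √167.3264 = 12.9355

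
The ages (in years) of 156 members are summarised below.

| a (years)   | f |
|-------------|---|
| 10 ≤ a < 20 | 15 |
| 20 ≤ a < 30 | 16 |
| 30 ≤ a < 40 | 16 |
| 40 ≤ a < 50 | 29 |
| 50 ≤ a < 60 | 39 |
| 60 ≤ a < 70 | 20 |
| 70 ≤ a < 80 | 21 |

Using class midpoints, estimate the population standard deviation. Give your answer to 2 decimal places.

Midpoints: 15, 25, 35, 45, 55, 65, 75
n = 156, Σfm = 7510, mean = 48.1410
Σfm² = 412300
Σf(m − x̄)² = Σfm² − (Σfm)²/n = 412300 − 7510²/156 = 50760.8974
Population variance = 50760.8974 / 156 = 325.3904
Standard deviation = √325.3904 = 18.0386

18.04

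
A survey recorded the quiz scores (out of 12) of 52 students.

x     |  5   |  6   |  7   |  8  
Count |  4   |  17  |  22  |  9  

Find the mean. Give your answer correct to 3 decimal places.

6.692

Values: 5, 6, 7, 8
Σfx = 4×5 + 17×6 + 22×7 + 9×8 = 348
n = Σf = 52
Mean = 348 / 52 = 6.6923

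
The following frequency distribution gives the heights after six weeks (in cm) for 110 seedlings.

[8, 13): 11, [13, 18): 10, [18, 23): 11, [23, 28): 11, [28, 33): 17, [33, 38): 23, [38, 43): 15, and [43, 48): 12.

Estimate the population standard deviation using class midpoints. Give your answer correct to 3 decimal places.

Midpoints: 10.5, 15.5, 20.5, 25.5, 30.5, 35.5, 40.5, 45.5
n = 110, Σfm = 3265, mean = 29.6818
Σfm² = 109637.5
Σf(m − x̄)² = Σfm² − (Σfm)²/n = 109637.5 − 3265²/110 = 12726.3636
Population variance = 12726.3636 / 110 = 115.6942
Standard deviation = √115.6942 = 10.7561

10.756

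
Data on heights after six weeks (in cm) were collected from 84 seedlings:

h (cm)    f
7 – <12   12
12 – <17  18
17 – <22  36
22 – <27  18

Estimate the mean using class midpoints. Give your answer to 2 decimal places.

Midpoints: 9.5, 14.5, 19.5, 24.5
Σfm = 12×9.5 + 18×14.5 + 36×19.5 + 18×24.5 = 1518
n = Σf = 84
Mean = 1518 / 84 = 18.0714

18.07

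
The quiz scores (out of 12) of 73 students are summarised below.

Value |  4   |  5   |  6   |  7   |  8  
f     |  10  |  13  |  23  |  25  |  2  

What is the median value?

6

Cumulative frequencies: 10, 23, 46, 71, 73
n = 73, so the median is the value in position (n+1)/2 = 37.
Position 37 falls at value 6.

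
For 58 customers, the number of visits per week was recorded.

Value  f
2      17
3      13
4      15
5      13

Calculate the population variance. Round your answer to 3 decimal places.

1.277

Values: 2, 3, 4, 5
n = 58, Σfx = 198, mean = 3.4138
Σfx² = 750
Σf(x − x̄)² = Σfx² − (Σfx)²/n = 750 − 198²/58 = 74.0690
Population variance = 74.0690 / 58 = 1.2771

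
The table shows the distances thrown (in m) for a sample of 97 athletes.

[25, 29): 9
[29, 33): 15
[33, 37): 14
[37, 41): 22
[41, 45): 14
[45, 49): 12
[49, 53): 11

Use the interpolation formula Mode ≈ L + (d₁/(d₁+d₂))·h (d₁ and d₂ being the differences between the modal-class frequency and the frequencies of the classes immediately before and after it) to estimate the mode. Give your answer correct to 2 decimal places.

Modal class: [37, 41) (highest frequency 22).
d₁ = 22 − 14 = 8, d₂ = 22 − 14 = 8
Mode ≈ 37 + (8/(8+8)) × 4 = 37 + 2.0000 = 39.0000

39.00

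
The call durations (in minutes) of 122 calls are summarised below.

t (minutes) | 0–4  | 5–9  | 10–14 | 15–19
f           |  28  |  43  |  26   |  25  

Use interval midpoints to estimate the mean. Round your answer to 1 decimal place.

Midpoints: 2, 7, 12, 17
Σfm = 28×2 + 43×7 + 26×12 + 25×17 = 1094
n = Σf = 122
Mean = 1094 / 122 = 8.9672

9.0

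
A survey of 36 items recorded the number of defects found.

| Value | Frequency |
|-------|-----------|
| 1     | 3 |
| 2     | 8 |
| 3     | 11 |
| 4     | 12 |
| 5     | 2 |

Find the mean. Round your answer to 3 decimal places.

3.056

Values: 1, 2, 3, 4, 5
Σfx = 3×1 + 8×2 + 11×3 + 12×4 + 2×5 = 110
n = Σf = 36
Mean = 110 / 36 = 3.0556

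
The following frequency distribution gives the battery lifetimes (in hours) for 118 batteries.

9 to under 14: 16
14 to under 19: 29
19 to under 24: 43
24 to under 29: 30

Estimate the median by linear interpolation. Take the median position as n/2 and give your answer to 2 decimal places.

20.63

Cumulative frequencies: 16, 45, 88, 118
n = 118; position = n/2 = 59.
This falls in the class 19 to under 24: L = 19, F = 45, f = 43, h = 5.
Median ≈ 19 + ((59 − 45) / 43) × 5 = 20.6279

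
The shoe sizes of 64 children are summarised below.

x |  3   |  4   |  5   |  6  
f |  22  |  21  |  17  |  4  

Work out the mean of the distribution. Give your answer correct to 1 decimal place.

4.0

Values: 3, 4, 5, 6
Σfx = 22×3 + 21×4 + 17×5 + 4×6 = 259
n = Σf = 64
Mean = 259 / 64 = 4.0469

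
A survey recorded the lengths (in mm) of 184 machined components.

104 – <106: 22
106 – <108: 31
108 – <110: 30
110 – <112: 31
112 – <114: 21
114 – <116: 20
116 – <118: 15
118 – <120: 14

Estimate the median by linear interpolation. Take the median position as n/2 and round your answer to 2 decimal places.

Cumulative frequencies: 22, 53, 83, 114, 135, 155, 170, 184
n = 184; position = n/2 = 92.
This falls in the class 110 – <112: L = 110, F = 83, f = 31, h = 2.
Median ≈ 110 + ((92 − 83) / 31) × 2 = 110.5806

110.58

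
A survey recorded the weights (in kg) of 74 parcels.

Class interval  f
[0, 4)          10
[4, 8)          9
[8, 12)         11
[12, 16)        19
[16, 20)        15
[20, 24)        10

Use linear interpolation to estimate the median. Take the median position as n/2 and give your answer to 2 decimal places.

Cumulative frequencies: 10, 19, 30, 49, 64, 74
n = 74; position = n/2 = 37.
This falls in the class [12, 16): L = 12, F = 30, f = 19, h = 4.
Median ≈ 12 + ((37 − 30) / 19) × 4 = 13.4737

13.47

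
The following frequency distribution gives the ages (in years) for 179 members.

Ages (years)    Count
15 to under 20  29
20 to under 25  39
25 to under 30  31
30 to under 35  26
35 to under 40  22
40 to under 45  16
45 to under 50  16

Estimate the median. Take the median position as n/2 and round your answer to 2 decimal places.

Cumulative frequencies: 29, 68, 99, 125, 147, 163, 179
n = 179; position = n/2 = 89.5.
This falls in the class 25 to under 30: L = 25, F = 68, f = 31, h = 5.
Median ≈ 25 + ((89.5 − 68) / 31) × 5 = 28.4677

28.47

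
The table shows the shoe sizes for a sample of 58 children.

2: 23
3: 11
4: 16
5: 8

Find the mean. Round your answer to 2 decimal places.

Values: 2, 3, 4, 5
Σfx = 23×2 + 11×3 + 16×4 + 8×5 = 183
n = Σf = 58
Mean = 183 / 58 = 3.1552

3.16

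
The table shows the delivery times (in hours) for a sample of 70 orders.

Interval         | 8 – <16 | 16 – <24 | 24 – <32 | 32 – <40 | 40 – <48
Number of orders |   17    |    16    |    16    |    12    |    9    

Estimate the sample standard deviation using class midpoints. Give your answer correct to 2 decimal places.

10.82

Midpoints: 12, 20, 28, 36, 44
n = 70, Σfm = 1800, mean = 25.7143
Σfm² = 54368
Σf(m − x̄)² = Σfm² − (Σfm)²/n = 54368 − 1800²/70 = 8082.2857
Sample variance = 8082.2857 / 69 = 117.1346
Standard deviation = √117.1346 = 10.8229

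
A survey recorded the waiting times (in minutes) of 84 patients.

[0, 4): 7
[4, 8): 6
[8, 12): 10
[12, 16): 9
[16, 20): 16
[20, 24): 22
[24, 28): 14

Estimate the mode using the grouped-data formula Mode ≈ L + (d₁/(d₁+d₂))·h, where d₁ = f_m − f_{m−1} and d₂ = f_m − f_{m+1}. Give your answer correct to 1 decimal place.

21.7

Modal class: [20, 24) (highest frequency 22).
d₁ = 22 − 16 = 6, d₂ = 22 − 14 = 8
Mode ≈ 20 + (6/(6+8)) × 4 = 20 + 1.7143 = 21.7143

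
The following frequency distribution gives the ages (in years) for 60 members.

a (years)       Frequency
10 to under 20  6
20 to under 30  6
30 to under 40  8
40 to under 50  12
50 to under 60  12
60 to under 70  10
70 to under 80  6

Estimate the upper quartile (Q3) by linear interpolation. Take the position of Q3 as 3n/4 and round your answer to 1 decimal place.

Cumulative frequencies: 6, 12, 20, 32, 44, 54, 60
n = 60; position = 3n/4 = 45.
This falls in the class 60 to under 70: L = 60, F = 44, f = 10, h = 10.
Upper quartile ≈ 60 + ((45 − 44) / 10) × 10 = 61.0000

61.0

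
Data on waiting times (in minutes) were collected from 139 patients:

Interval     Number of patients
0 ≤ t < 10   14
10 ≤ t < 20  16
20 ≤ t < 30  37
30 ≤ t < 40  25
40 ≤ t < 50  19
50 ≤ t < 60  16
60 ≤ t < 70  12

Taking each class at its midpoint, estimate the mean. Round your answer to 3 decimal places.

33.273

Midpoints: 5, 15, 25, 35, 45, 55, 65
Σfm = 14×5 + 16×15 + 37×25 + 25×35 + 19×45 + 16×55 + 12×65 = 4625
n = Σf = 139
Mean = 4625 / 139 = 33.2734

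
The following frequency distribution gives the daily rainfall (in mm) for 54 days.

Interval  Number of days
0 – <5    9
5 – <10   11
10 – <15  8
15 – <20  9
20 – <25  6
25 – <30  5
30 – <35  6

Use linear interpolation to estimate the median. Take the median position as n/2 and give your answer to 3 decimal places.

14.375

Cumulative frequencies: 9, 20, 28, 37, 43, 48, 54
n = 54; position = n/2 = 27.
This falls in the class 10 – <15: L = 10, F = 20, f = 8, h = 5.
Median ≈ 10 + ((27 − 20) / 8) × 5 = 14.3750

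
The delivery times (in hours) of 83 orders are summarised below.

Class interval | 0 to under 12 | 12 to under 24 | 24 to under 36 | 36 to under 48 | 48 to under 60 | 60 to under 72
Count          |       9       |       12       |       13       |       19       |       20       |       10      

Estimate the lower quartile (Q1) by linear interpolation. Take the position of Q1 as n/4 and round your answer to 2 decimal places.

23.75

Cumulative frequencies: 9, 21, 34, 53, 73, 83
n = 83; position = n/4 = 20.75.
This falls in the class 12 to under 24: L = 12, F = 9, f = 12, h = 12.
Lower quartile ≈ 12 + ((20.75 − 9) / 12) × 12 = 23.7500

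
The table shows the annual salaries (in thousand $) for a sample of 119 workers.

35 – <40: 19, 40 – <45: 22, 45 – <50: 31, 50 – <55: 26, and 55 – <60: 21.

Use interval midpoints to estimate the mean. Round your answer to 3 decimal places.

47.836

Midpoints: 37.5, 42.5, 47.5, 52.5, 57.5
Σfm = 19×37.5 + 22×42.5 + 31×47.5 + 26×52.5 + 21×57.5 = 5692.5
n = Σf = 119
Mean = 5692.5 / 119 = 47.8361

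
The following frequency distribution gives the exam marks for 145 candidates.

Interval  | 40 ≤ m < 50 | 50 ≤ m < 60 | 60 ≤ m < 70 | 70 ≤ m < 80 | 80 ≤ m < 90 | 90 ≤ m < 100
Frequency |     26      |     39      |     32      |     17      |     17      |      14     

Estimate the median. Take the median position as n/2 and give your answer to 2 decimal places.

Cumulative frequencies: 26, 65, 97, 114, 131, 145
n = 145; position = n/2 = 72.5.
This falls in the class 60 ≤ m < 70: L = 60, F = 65, f = 32, h = 10.
Median ≈ 60 + ((72.5 − 65) / 32) × 10 = 62.3438

62.34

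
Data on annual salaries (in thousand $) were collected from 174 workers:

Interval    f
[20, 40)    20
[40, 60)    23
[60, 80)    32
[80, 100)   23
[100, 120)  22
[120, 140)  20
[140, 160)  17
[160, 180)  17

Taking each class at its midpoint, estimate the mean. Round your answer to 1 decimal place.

Midpoints: 30, 50, 70, 90, 110, 130, 150, 170
Σfm = 20×30 + 23×50 + 32×70 + 23×90 + 22×110 + 20×130 + 17×150 + 17×170 = 16520
n = Σf = 174
Mean = 16520 / 174 = 94.9425

94.9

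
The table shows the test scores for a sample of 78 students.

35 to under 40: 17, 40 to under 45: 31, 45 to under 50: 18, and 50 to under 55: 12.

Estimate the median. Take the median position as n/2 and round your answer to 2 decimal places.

43.55

Cumulative frequencies: 17, 48, 66, 78
n = 78; position = n/2 = 39.
This falls in the class 40 to under 45: L = 40, F = 17, f = 31, h = 5.
Median ≈ 40 + ((39 − 17) / 31) × 5 = 43.5484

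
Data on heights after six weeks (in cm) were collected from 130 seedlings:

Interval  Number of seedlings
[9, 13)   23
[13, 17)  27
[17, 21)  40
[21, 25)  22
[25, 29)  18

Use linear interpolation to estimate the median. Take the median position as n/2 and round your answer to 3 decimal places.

Cumulative frequencies: 23, 50, 90, 112, 130
n = 130; position = n/2 = 65.
This falls in the class [17, 21): L = 17, F = 50, f = 40, h = 4.
Median ≈ 17 + ((65 − 50) / 40) × 4 = 18.5000

18.500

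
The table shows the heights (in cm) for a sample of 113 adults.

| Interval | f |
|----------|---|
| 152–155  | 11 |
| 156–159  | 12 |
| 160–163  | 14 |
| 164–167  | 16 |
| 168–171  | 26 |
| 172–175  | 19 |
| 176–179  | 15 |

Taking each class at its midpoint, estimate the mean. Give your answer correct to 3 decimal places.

Midpoints: 153.5, 157.5, 161.5, 165.5, 169.5, 173.5, 177.5
Σfm = 11×153.5 + 12×157.5 + 14×161.5 + 16×165.5 + 26×169.5 + 19×173.5 + 15×177.5 = 18853.5
n = Σf = 113
Mean = 18853.5 / 113 = 166.8451

166.845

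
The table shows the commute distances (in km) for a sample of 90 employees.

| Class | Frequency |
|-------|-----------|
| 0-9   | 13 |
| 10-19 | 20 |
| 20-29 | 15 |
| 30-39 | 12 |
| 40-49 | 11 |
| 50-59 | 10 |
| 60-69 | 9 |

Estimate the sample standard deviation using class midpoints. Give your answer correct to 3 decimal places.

Midpoints: 4.5, 14.5, 24.5, 34.5, 44.5, 54.5, 64.5
n = 90, Σfm = 2745, mean = 30.5000
Σfm² = 116682.5
Σf(m − x̄)² = Σfm² − (Σfm)²/n = 116682.5 − 2745²/90 = 32960.0000
Sample variance = 32960.0000 / 89 = 370.3371
Standard deviation = √370.3371 = 19.2441

19.244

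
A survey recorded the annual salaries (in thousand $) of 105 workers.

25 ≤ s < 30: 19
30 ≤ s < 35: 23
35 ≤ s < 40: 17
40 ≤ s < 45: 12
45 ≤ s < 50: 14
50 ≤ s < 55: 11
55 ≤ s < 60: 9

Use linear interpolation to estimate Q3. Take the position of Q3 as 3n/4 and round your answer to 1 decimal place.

Cumulative frequencies: 19, 42, 59, 71, 85, 96, 105
n = 105; position = 3n/4 = 78.75.
This falls in the class 45 ≤ s < 50: L = 45, F = 71, f = 14, h = 5.
Upper quartile ≈ 45 + ((78.75 − 71) / 14) × 5 = 47.7679

47.8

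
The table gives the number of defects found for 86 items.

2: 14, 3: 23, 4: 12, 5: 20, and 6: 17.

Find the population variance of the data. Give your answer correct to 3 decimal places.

Values: 2, 3, 4, 5, 6
n = 86, Σfx = 347, mean = 4.0349
Σfx² = 1567
Σf(x − x̄)² = Σfx² − (Σfx)²/n = 1567 − 347²/86 = 166.8953
Population variance = 166.8953 / 86 = 1.9406

1.941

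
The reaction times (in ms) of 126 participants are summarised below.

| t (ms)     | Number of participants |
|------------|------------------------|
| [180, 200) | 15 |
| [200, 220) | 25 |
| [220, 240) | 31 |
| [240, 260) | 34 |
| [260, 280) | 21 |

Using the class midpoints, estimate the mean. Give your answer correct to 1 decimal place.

233.3

Midpoints: 190, 210, 230, 250, 270
Σfm = 15×190 + 25×210 + 31×230 + 34×250 + 21×270 = 29400
n = Σf = 126
Mean = 29400 / 126 = 233.3333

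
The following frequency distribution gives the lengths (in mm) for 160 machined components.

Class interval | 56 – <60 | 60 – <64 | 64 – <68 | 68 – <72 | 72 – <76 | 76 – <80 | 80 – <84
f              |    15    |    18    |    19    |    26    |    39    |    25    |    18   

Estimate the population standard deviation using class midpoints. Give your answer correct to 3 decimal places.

7.179

Midpoints: 58, 62, 66, 70, 74, 78, 82
n = 160, Σfm = 11372, mean = 71.0750
Σfm² = 816512
Σf(m − x̄)² = Σfm² − (Σfm)²/n = 816512 − 11372²/160 = 8247.1000
Population variance = 8247.1000 / 160 = 51.5444
Standard deviation = √51.5444 = 7.1794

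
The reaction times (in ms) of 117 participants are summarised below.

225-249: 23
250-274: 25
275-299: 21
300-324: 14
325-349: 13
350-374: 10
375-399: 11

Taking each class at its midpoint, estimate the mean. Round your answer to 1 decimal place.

Midpoints: 237, 262, 287, 312, 337, 362, 387
Σfm = 23×237 + 25×262 + 21×287 + 14×312 + 13×337 + 10×362 + 11×387 = 34654
n = Σf = 117
Mean = 34654 / 117 = 296.1880

296.2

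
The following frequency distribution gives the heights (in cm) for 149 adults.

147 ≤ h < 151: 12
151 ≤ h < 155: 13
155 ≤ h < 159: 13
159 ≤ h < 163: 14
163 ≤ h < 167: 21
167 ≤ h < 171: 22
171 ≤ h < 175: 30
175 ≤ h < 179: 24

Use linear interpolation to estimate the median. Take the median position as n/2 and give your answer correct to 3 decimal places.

Cumulative frequencies: 12, 25, 38, 52, 73, 95, 125, 149
n = 149; position = n/2 = 74.5.
This falls in the class 167 ≤ h < 171: L = 167, F = 73, f = 22, h = 4.
Median ≈ 167 + ((74.5 − 73) / 22) × 4 = 167.2727

167.273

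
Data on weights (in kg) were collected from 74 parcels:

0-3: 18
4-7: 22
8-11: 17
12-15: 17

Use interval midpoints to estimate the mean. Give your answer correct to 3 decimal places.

Midpoints: 1.5, 5.5, 9.5, 13.5
Σfm = 18×1.5 + 22×5.5 + 17×9.5 + 17×13.5 = 539
n = Σf = 74
Mean = 539 / 74 = 7.2838

7.284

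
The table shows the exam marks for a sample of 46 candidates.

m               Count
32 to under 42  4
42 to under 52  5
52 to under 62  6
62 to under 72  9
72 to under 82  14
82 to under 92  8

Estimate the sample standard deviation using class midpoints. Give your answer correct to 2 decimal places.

15.49

Midpoints: 37, 47, 57, 67, 77, 87
n = 46, Σfm = 3102, mean = 67.4348
Σfm² = 219974
Σf(m − x̄)² = Σfm² − (Σfm)²/n = 219974 − 3102²/46 = 10791.3043
Sample variance = 10791.3043 / 45 = 239.8068
Standard deviation = √239.8068 = 15.4857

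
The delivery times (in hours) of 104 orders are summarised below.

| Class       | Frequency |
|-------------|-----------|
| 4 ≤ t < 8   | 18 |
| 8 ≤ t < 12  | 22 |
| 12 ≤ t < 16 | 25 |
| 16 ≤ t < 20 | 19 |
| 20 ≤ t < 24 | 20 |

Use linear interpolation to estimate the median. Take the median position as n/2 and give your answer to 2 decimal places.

Cumulative frequencies: 18, 40, 65, 84, 104
n = 104; position = n/2 = 52.
This falls in the class 12 ≤ t < 16: L = 12, F = 40, f = 25, h = 4.
Median ≈ 12 + ((52 − 40) / 25) × 4 = 13.9200

13.92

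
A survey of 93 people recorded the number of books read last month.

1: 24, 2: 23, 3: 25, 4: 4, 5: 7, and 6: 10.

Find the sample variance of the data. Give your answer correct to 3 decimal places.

Values: 1, 2, 3, 4, 5, 6
n = 93, Σfx = 256, mean = 2.7527
Σfx² = 940
Σf(x − x̄)² = Σfx² − (Σfx)²/n = 940 − 256²/93 = 235.3118
Sample variance = 235.3118 / 92 = 2.5577

2.558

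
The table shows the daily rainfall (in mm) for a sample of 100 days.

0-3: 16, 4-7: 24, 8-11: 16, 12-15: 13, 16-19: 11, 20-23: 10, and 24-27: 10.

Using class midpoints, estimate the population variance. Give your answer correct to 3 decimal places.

Midpoints: 1.5, 5.5, 9.5, 13.5, 17.5, 21.5, 25.5
n = 100, Σfm = 1146, mean = 11.4600
Σfm² = 19069
Σf(m − x̄)² = Σfm² − (Σfm)²/n = 19069 − 1146²/100 = 5935.8400
Population variance = 5935.8400 / 100 = 59.3584

59.358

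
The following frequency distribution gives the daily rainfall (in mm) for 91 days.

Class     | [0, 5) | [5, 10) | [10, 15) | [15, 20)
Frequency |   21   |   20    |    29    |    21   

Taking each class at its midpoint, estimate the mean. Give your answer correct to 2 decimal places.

Midpoints: 2.5, 7.5, 12.5, 17.5
Σfm = 21×2.5 + 20×7.5 + 29×12.5 + 21×17.5 = 932.5
n = Σf = 91
Mean = 932.5 / 91 = 10.2473

10.25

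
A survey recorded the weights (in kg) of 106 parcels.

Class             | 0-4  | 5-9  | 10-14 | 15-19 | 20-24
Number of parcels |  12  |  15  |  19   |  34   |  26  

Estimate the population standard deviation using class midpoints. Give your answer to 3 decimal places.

6.518

Midpoints: 2, 7, 12, 17, 22
n = 106, Σfm = 1507, mean = 14.2170
Σfm² = 25929
Σf(m − x̄)² = Σfm² − (Σfm)²/n = 25929 − 1507²/106 = 4504.0094
Population variance = 4504.0094 / 106 = 42.4907
Standard deviation = √42.4907 = 6.5185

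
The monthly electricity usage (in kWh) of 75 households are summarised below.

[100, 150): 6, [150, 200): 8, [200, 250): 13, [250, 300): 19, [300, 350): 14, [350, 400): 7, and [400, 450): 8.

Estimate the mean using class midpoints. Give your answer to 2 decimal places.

278.33

Midpoints: 125, 175, 225, 275, 325, 375, 425
Σfm = 6×125 + 8×175 + 13×225 + 19×275 + 14×325 + 7×375 + 8×425 = 20875
n = Σf = 75
Mean = 20875 / 75 = 278.3333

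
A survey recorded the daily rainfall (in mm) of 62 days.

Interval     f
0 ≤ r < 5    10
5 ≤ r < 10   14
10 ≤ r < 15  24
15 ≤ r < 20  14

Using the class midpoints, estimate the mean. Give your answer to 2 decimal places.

10.89

Midpoints: 2.5, 7.5, 12.5, 17.5
Σfm = 10×2.5 + 14×7.5 + 24×12.5 + 14×17.5 = 675
n = Σf = 62
Mean = 675 / 62 = 10.8871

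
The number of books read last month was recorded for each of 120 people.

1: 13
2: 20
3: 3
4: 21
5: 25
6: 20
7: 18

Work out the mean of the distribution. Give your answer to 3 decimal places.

4.308

Values: 1, 2, 3, 4, 5, 6, 7
Σfx = 13×1 + 20×2 + 3×3 + 21×4 + 25×5 + 20×6 + 18×7 = 517
n = Σf = 120
Mean = 517 / 120 = 4.3083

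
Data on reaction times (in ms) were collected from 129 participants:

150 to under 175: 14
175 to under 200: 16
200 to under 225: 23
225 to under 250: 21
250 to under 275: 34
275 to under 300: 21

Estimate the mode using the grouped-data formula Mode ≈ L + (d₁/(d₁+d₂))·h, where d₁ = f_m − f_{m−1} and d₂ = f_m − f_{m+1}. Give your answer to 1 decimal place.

Modal class: 250 to under 275 (highest frequency 34).
d₁ = 34 − 21 = 13, d₂ = 34 − 21 = 13
Mode ≈ 250 + (13/(13+13)) × 25 = 250 + 12.5000 = 262.5000

262.5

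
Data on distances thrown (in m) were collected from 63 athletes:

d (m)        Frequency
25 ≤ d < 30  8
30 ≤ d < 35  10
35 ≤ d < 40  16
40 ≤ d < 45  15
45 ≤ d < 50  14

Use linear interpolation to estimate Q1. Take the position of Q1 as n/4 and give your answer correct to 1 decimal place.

33.9

Cumulative frequencies: 8, 18, 34, 49, 63
n = 63; position = n/4 = 15.75.
This falls in the class 30 ≤ d < 35: L = 30, F = 8, f = 10, h = 5.
Lower quartile ≈ 30 + ((15.75 − 8) / 10) × 5 = 33.8750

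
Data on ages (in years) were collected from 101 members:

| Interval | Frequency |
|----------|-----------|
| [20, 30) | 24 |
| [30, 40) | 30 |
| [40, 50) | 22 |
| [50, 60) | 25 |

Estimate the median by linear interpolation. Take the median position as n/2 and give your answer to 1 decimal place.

Cumulative frequencies: 24, 54, 76, 101
n = 101; position = n/2 = 50.5.
This falls in the class [30, 40): L = 30, F = 24, f = 30, h = 10.
Median ≈ 30 + ((50.5 − 24) / 30) × 10 = 38.8333

38.8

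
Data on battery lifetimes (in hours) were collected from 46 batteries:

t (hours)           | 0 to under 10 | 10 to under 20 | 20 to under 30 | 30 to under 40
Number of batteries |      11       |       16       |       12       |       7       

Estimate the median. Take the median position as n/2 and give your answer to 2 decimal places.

Cumulative frequencies: 11, 27, 39, 46
n = 46; position = n/2 = 23.
This falls in the class 10 to under 20: L = 10, F = 11, f = 16, h = 10.
Median ≈ 10 + ((23 − 11) / 16) × 10 = 17.5000

17.50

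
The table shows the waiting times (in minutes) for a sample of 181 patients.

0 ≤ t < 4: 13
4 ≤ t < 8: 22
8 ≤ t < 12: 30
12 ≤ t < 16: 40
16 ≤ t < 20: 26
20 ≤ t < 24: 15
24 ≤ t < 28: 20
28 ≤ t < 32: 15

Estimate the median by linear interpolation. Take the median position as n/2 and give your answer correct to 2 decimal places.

Cumulative frequencies: 13, 35, 65, 105, 131, 146, 166, 181
n = 181; position = n/2 = 90.5.
This falls in the class 12 ≤ t < 16: L = 12, F = 65, f = 40, h = 4.
Median ≈ 12 + ((90.5 − 65) / 40) × 4 = 14.5500

14.55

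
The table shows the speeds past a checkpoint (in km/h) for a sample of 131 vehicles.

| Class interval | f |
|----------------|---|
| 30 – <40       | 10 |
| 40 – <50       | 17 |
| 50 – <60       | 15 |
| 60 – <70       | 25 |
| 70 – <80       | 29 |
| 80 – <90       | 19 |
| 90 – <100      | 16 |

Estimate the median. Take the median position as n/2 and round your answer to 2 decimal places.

Cumulative frequencies: 10, 27, 42, 67, 96, 115, 131
n = 131; position = n/2 = 65.5.
This falls in the class 60 – <70: L = 60, F = 42, f = 25, h = 10.
Median ≈ 60 + ((65.5 − 42) / 25) × 10 = 69.4000

69.40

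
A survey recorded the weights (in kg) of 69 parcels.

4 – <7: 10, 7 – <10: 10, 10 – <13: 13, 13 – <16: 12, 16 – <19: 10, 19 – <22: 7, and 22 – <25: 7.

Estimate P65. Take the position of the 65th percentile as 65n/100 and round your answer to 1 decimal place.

Cumulative frequencies: 10, 20, 33, 45, 55, 62, 69
n = 69; position = 65n/100 = 44.85.
This falls in the class 13 – <16: L = 13, F = 33, f = 12, h = 3.
65th percentile ≈ 13 + ((44.85 − 33) / 12) × 3 = 15.9625

16.0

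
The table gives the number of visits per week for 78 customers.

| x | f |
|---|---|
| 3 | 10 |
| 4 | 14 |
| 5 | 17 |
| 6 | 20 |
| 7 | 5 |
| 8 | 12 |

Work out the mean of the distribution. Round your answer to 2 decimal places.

5.41

Values: 3, 4, 5, 6, 7, 8
Σfx = 10×3 + 14×4 + 17×5 + 20×6 + 5×7 + 12×8 = 422
n = Σf = 78
Mean = 422 / 78 = 5.4103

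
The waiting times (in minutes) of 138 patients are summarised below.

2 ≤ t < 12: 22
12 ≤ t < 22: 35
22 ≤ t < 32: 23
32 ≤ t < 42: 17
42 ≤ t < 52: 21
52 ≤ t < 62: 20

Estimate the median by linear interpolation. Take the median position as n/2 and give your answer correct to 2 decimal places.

27.22

Cumulative frequencies: 22, 57, 80, 97, 118, 138
n = 138; position = n/2 = 69.
This falls in the class 22 ≤ t < 32: L = 22, F = 57, f = 23, h = 10.
Median ≈ 22 + ((69 − 57) / 23) × 10 = 27.2174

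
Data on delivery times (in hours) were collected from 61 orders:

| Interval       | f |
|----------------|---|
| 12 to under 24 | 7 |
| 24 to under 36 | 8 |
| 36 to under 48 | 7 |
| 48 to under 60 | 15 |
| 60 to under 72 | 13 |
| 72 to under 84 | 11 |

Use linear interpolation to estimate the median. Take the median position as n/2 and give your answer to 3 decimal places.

54.800

Cumulative frequencies: 7, 15, 22, 37, 50, 61
n = 61; position = n/2 = 30.5.
This falls in the class 48 to under 60: L = 48, F = 22, f = 15, h = 12.
Median ≈ 48 + ((30.5 − 22) / 15) × 12 = 54.8000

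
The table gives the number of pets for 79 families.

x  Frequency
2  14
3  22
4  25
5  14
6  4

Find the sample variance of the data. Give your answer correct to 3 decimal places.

Values: 2, 3, 4, 5, 6
n = 79, Σfx = 288, mean = 3.6456
Σfx² = 1148
Σf(x − x̄)² = Σfx² − (Σfx)²/n = 1148 − 288²/79 = 98.0759
Sample variance = 98.0759 / 78 = 1.2574

1.257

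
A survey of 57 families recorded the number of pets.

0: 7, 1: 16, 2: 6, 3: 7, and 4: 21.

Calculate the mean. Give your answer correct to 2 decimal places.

Values: 0, 1, 2, 3, 4
Σfx = 7×0 + 16×1 + 6×2 + 7×3 + 21×4 = 133
n = Σf = 57
Mean = 133 / 57 = 2.3333

2.33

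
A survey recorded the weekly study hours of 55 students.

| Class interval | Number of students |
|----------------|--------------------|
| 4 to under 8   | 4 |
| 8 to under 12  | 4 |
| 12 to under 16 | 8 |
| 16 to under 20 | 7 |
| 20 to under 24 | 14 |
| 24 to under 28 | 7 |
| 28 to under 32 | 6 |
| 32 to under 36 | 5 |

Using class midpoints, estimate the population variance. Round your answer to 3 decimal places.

61.017

Midpoints: 6, 10, 14, 18, 22, 26, 30, 34
n = 55, Σfm = 1142, mean = 20.7636
Σfm² = 27068
Σf(m − x̄)² = Σfm² − (Σfm)²/n = 27068 − 1142²/55 = 3355.9273
Population variance = 3355.9273 / 55 = 61.0169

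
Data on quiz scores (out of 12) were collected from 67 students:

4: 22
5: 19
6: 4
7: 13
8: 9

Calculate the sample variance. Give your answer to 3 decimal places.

2.132

Values: 4, 5, 6, 7, 8
n = 67, Σfx = 370, mean = 5.5224
Σfx² = 2184
Σf(x − x̄)² = Σfx² − (Σfx)²/n = 2184 − 370²/67 = 140.7164
Sample variance = 140.7164 / 66 = 2.1321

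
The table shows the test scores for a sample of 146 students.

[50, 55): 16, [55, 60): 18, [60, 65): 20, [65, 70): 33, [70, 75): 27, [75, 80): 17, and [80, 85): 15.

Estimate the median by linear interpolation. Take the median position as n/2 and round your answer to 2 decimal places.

67.88

Cumulative frequencies: 16, 34, 54, 87, 114, 131, 146
n = 146; position = n/2 = 73.
This falls in the class [65, 70): L = 65, F = 54, f = 33, h = 5.
Median ≈ 65 + ((73 − 54) / 33) × 5 = 67.8788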